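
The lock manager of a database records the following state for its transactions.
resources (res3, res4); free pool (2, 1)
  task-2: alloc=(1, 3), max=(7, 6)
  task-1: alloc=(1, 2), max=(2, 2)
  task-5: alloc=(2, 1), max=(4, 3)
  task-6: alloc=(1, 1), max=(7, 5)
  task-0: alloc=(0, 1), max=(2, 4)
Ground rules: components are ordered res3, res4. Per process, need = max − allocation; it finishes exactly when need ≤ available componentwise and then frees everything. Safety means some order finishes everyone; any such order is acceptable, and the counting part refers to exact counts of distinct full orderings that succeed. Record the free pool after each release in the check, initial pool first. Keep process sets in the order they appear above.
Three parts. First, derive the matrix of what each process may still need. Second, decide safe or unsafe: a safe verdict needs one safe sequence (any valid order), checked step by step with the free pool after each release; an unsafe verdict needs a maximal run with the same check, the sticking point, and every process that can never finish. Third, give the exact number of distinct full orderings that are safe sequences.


(1) Need matrix, components ordered res3, res4:
  task-2: (6, 3)
  task-1: (1, 0)
  task-5: (2, 2)
  task-6: (6, 4)
  task-0: (2, 3)
(2) The state is UNSAFE.
Key observation: the wall is res3: completing task-1, task-0, task-5 brings the pool only to (5, 5), and all the rest need more.
Going as far as possible: task-1, task-0, task-5; after that, nothing fits. Check, step by step:
  pool = (2, 1)
  run task-1 (needs (1, 0), free (2, 1)); after release of (1, 2) the pool is (3, 3)
  run task-0 (needs (2, 3), free (3, 3)); after release of (0, 1) the pool is (3, 4)
  run task-5 (needs (2, 2), free (3, 4)); after release of (2, 1) the pool is (5, 5)
  task-2 cannot run: need (6, 3) vs free (5, 5) (insufficient res3)
  task-6 cannot run: need (6, 4) vs free (5, 5) (insufficient res3)
Permanently blocked: task-2 and task-6.
(3) The exact count: 0 of the possible complete orderings are safe sequences.


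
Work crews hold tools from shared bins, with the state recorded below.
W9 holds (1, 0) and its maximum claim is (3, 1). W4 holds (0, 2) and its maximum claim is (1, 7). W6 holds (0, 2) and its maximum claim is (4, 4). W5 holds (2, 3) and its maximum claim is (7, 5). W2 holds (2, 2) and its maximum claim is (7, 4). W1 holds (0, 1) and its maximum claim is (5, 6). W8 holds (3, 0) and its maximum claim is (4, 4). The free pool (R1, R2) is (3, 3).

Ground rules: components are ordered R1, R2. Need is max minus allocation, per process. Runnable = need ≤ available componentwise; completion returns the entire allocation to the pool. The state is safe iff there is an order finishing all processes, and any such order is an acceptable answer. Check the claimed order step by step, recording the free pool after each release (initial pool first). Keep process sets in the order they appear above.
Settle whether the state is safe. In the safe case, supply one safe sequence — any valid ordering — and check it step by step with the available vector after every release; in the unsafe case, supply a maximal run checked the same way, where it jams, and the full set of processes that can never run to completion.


SAFE. One safe sequence: W9, W6, W8, W4, W1, W2, W5.
Key observation: the first exact fit in this order is W6 — it needs (4, 2) with (4, 3) free, meeting a requested resource to the last unit.
Walking it through:
  pool = (3, 3)
  W9 needs (2, 1) <= (3, 3) -> finishes; pool += (1, 0) = (4, 3)
  W6 needs (4, 2) <= (4, 3) -> finishes; pool += (0, 2) = (4, 5)
  W8 needs (1, 4) <= (4, 5) -> finishes; pool += (3, 0) = (7, 5)
  W4 needs (1, 5) <= (7, 5) -> finishes; pool += (0, 2) = (7, 7)
  W1 needs (5, 5) <= (7, 7) -> finishes; pool += (0, 1) = (7, 8)
  W2 needs (5, 2) <= (7, 8) -> finishes; pool += (2, 2) = (9, 10)
  W5 needs (5, 2) <= (9, 10) -> finishes; pool += (2, 3) = (11, 13)


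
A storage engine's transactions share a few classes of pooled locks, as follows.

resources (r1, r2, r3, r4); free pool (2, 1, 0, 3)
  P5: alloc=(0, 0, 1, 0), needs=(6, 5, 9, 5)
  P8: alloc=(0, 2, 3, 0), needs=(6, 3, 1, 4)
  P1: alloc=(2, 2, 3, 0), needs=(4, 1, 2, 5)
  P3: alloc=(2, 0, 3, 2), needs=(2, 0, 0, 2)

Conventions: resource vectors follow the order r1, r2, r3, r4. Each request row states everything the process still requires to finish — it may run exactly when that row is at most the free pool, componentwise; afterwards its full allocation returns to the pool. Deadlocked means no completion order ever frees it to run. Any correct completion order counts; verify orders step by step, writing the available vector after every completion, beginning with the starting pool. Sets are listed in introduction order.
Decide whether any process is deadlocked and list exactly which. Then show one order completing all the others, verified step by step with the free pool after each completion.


Nothing here is deadlocked.
Key observation: the pool covers P3 at once, and every later process fits after earlier releases.
A valid finishing order for the others: P3, P1, P8, P5. Step-by-step check:
  pool = (2, 1, 0, 3)
  run P3 (needs (2, 0, 0, 2), free (2, 1, 0, 3)); after release of (2, 0, 3, 2) the pool is (4, 1, 3, 5)
  run P1 (needs (4, 1, 2, 5), free (4, 1, 3, 5)); after release of (2, 2, 3, 0) the pool is (6, 3, 6, 5)
  run P8 (needs (6, 3, 1, 4), free (6, 3, 6, 5)); after release of (0, 2, 3, 0) the pool is (6, 5, 9, 5)
  run P5 (needs (6, 5, 9, 5), free (6, 5, 9, 5)); after release of (0, 0, 1, 0) the pool is (6, 5, 10, 5)


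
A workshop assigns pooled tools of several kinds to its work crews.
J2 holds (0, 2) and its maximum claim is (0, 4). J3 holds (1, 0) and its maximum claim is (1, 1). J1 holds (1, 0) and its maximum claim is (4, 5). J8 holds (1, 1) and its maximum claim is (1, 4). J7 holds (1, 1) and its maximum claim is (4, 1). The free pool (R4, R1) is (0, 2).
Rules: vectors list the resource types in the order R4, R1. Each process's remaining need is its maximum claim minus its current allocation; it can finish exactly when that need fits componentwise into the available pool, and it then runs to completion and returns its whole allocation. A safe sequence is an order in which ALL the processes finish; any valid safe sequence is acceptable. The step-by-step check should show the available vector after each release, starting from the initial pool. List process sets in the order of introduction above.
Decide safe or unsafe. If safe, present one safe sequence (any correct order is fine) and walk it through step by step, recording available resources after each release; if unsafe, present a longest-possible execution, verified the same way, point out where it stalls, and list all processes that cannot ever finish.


UNSAFE.
Key observation: once J2, J3, J8 finish, the pool peaks at (2, 5) — and every remaining process still needs more R4 than that.
Going as far as possible: J2, J3, J8; after that, nothing fits. Verifying each step:
  pool = (0, 2)
  J2: need (0, 2) fits (0, 2); releases (0, 2), pool now (0, 4)
  J3: need (0, 1) fits (0, 4); releases (1, 0), pool now (1, 4)
  J8: need (0, 3) fits (1, 4); releases (1, 1), pool now (2, 5)
  J1 still needs (3, 5) but only (2, 5) is free — short on R4
  J7 still needs (3, 0) but only (2, 5) is free — short on R4
Processes that can never finish: J1 and J7.


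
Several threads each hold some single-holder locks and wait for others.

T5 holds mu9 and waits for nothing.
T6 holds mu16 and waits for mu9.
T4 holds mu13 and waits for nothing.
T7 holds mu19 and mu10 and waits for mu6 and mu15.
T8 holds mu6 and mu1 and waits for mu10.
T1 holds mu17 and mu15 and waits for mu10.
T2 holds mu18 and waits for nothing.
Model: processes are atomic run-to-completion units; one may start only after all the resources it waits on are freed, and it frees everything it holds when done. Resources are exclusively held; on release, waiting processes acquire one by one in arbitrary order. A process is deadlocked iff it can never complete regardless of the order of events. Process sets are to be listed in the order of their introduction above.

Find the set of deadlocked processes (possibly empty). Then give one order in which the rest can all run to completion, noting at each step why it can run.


Deadlocked: T7, T8 and T1.
Key observation: T7 -> T8 -> T7 is a circular wait — nothing in it can go first; T1 is caught in further circular waits.
The rest can finish in the order T5, T2, T4, T6.
Check, step by step:
  T5 waits on nothing -> runs at once and releases mu9
  T2 waits on nothing -> runs at once and releases mu18
  T4 waits on nothing -> runs at once and releases mu13
  T6: everything it awaited (mu9) is free; runs, freeing mu16


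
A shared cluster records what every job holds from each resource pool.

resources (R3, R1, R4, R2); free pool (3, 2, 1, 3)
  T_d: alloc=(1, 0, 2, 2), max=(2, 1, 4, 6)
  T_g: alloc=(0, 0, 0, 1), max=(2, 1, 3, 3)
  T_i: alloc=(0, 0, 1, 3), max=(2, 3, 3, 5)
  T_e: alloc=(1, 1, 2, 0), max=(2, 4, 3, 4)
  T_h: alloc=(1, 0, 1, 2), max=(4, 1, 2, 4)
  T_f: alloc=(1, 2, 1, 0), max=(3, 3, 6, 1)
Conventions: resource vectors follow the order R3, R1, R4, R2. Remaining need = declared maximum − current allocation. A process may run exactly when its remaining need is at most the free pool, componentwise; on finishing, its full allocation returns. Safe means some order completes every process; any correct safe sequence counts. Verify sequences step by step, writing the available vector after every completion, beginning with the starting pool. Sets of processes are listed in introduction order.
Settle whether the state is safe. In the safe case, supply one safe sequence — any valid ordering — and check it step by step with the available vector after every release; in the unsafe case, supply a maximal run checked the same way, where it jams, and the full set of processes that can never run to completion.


UNSAFE.
Key observation: after T_h, T_d, T_g the pool peaks at (5, 2, 4, 8), and each blocked process is short somewhere: T_i on R1; T_e on R1; T_f on R4.
A maximal execution: T_h, T_d, T_g — then nothing else fits. Check, step by step:
  pool = (3, 2, 1, 3)
  run T_h (needs (3, 1, 1, 2), free (3, 2, 1, 3)); after release of (1, 0, 1, 2) the pool is (4, 2, 2, 5)
  run T_d (needs (1, 1, 2, 4), free (4, 2, 2, 5)); after release of (1, 0, 2, 2) the pool is (5, 2, 4, 7)
  run T_g (needs (2, 1, 3, 2), free (5, 2, 4, 7)); after release of (0, 0, 0, 1) the pool is (5, 2, 4, 8)
  T_i still needs (2, 3, 2, 2) but only (5, 2, 4, 8) is free — short on R1
  T_e still needs (1, 3, 1, 4) but only (5, 2, 4, 8) is free — short on R1
  T_f still needs (2, 1, 5, 1) but only (5, 2, 4, 8) is free — short on R4
Never able to finish: T_i, T_e and T_f.


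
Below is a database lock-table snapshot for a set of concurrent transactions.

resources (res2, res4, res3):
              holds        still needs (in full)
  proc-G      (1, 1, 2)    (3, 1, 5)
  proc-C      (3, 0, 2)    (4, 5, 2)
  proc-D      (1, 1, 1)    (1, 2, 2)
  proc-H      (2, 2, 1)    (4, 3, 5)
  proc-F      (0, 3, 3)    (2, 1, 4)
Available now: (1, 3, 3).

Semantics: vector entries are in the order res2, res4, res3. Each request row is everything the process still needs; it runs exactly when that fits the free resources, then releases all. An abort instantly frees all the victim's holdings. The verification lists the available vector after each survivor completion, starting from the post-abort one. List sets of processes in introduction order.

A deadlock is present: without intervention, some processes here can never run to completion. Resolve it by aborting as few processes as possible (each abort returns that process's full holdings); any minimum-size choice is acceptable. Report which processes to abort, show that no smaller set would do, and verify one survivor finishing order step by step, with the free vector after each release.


Minimum abort set: proc-C.
Key observation: the returned (3, 0, 2) from proc-C is what brings proc-G — unrunnable before, under any order — into play at step 3.
Minimality: the empty abort set fails — the state is deadlocked as it stands.
The survivors complete as proc-D, proc-F, proc-G, proc-H. Verifying each step (starting from the post-abort pool):
  pool = (4, 3, 5)
  run proc-D (needs (1, 2, 2), free (4, 3, 5)); after release of (1, 1, 1) the pool is (5, 4, 6)
  run proc-F (needs (2, 1, 4), free (5, 4, 6)); after release of (0, 3, 3) the pool is (5, 7, 9)
  run proc-G (needs (3, 1, 5), free (5, 7, 9)); after release of (1, 1, 2) the pool is (6, 8, 11)
  run proc-H (needs (4, 3, 5), free (6, 8, 11)); after release of (2, 2, 1) the pool is (8, 10, 12)


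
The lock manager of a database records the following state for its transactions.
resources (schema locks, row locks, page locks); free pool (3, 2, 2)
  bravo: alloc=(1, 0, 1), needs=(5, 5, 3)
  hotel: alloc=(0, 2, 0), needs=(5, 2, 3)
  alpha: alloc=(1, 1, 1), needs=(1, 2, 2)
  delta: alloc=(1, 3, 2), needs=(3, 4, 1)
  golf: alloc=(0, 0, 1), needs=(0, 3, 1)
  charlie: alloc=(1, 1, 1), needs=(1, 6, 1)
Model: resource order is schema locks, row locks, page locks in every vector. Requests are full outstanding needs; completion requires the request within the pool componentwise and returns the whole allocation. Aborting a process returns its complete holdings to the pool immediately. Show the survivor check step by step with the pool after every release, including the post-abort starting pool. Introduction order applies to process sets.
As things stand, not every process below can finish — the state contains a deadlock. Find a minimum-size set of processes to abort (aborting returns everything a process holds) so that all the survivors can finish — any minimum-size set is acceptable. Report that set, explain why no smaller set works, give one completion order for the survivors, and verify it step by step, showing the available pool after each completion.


Minimum abort set: bravo.
Key observation: hotel could never have finished before the abort; with (1, 0, 1) returned by bravo, it fits at step 3.
Minimality: the empty abort set fails — the state is deadlocked as it stands.
The survivors complete as alpha, golf, hotel, delta, charlie. Walking it through (starting from the post-abort pool):
  pool = (4, 2, 3)
  run alpha (needs (1, 2, 2), free (4, 2, 3)); after release of (1, 1, 1) the pool is (5, 3, 4)
  run golf (needs (0, 3, 1), free (5, 3, 4)); after release of (0, 0, 1) the pool is (5, 3, 5)
  run hotel (needs (5, 2, 3), free (5, 3, 5)); after release of (0, 2, 0) the pool is (5, 5, 5)
  run delta (needs (3, 4, 1), free (5, 5, 5)); after release of (1, 3, 2) the pool is (6, 8, 7)
  run charlie (needs (1, 6, 1), free (6, 8, 7)); after release of (1, 1, 1) the pool is (7, 9, 8)


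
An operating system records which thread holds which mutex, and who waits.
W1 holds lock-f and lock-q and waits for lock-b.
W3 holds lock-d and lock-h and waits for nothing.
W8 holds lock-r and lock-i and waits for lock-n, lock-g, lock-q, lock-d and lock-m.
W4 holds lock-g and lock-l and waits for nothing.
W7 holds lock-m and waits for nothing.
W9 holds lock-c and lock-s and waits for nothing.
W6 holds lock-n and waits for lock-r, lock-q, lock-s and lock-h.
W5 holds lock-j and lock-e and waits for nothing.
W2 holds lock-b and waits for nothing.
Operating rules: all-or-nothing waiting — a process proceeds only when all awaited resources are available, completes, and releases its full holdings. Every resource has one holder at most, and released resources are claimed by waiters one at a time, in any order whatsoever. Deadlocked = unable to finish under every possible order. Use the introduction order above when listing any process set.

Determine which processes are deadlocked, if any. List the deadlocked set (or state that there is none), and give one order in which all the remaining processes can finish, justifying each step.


The deadlocked set is W8 and W6.
Key observation: W8 -> W6 -> W8 is a circular wait — nothing in it can go first; no other process is dragged down with it.
The rest can finish in the order W3, W2, W7, W1, W5, W9, W4.
Step-by-step check:
  W3: no waits; runs immediately, freeing lock-d and lock-h
  W2: no waits; runs immediately, freeing lock-b
  W7: no waits; runs immediately, freeing lock-m
  W1 waits on lock-b — all released -> runs and releases lock-f and lock-q
  W5: no waits; runs immediately, freeing lock-j and lock-e
  W9: no waits; runs immediately, freeing lock-c and lock-s
  W4: no waits; runs immediately, freeing lock-g and lock-l


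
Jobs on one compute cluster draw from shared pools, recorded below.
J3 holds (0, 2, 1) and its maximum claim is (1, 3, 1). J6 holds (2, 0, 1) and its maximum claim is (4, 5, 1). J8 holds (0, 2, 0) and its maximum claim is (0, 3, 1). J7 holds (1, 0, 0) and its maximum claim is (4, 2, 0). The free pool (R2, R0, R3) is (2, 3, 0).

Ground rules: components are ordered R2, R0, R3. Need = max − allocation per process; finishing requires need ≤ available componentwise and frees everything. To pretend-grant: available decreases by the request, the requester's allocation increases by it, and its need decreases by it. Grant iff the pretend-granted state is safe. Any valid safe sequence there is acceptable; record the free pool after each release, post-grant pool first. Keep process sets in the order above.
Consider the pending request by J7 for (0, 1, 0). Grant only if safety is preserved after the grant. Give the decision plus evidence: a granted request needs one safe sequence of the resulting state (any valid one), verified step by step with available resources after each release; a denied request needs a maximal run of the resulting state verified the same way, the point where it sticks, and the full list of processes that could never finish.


GRANT. The post-grant state is safe; one safe sequence: J3, J8, J6, J7.
Key observation: after the grant the pool drops to (2, 2, 0), which still lets J3 finish first and unwind the rest.
Verifying the post-grant state step by step:
  pool = (2, 2, 0)
  J3: need (1, 1, 0) fits (2, 2, 0); releases (0, 2, 1), pool now (2, 4, 1)
  J8: need (0, 1, 1) fits (2, 4, 1); releases (0, 2, 0), pool now (2, 6, 1)
  J6: need (2, 5, 0) fits (2, 6, 1); releases (2, 0, 1), pool now (4, 6, 2)
  J7: need (3, 1, 0) fits (4, 6, 2); releases (1, 1, 0), pool now (5, 7, 2)


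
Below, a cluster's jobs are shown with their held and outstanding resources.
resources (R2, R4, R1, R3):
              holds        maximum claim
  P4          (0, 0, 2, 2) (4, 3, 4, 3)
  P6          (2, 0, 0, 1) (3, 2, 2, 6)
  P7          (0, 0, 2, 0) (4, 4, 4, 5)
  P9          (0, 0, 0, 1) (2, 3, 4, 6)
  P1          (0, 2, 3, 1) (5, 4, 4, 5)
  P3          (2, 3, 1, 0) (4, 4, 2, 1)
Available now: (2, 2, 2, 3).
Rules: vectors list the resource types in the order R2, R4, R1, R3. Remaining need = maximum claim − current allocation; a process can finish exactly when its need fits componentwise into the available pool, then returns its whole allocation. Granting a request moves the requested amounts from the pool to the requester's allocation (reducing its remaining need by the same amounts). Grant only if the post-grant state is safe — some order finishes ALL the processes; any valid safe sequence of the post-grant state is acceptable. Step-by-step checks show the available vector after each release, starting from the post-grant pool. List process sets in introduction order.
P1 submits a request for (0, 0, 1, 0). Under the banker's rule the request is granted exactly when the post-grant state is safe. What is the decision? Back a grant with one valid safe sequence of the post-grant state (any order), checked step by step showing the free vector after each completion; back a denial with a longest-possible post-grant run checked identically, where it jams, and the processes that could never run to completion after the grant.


GRANT — the state after the grant stays safe, e.g. via P3, P4, P6, P9, P7, P1.
Key observation: post-grant, (2, 2, 1, 3) remains, and an order beginning with P3 completes everyone.
Check on the post-grant state, step by step:
  pool = (2, 2, 1, 3)
  P3 needs (2, 1, 1, 1) <= (2, 2, 1, 3) -> finishes; pool += (2, 3, 1, 0) = (4, 5, 2, 3)
  P4 needs (4, 3, 2, 1) <= (4, 5, 2, 3) -> finishes; pool += (0, 0, 2, 2) = (4, 5, 4, 5)
  P6 needs (1, 2, 2, 5) <= (4, 5, 4, 5) -> finishes; pool += (2, 0, 0, 1) = (6, 5, 4, 6)
  P9 needs (2, 3, 4, 5) <= (6, 5, 4, 6) -> finishes; pool += (0, 0, 0, 1) = (6, 5, 4, 7)
  P7 needs (4, 4, 2, 5) <= (6, 5, 4, 7) -> finishes; pool += (0, 0, 2, 0) = (6, 5, 6, 7)
  P1 needs (5, 2, 0, 4) <= (6, 5, 6, 7) -> finishes; pool += (0, 2, 4, 1) = (6, 7, 10, 8)


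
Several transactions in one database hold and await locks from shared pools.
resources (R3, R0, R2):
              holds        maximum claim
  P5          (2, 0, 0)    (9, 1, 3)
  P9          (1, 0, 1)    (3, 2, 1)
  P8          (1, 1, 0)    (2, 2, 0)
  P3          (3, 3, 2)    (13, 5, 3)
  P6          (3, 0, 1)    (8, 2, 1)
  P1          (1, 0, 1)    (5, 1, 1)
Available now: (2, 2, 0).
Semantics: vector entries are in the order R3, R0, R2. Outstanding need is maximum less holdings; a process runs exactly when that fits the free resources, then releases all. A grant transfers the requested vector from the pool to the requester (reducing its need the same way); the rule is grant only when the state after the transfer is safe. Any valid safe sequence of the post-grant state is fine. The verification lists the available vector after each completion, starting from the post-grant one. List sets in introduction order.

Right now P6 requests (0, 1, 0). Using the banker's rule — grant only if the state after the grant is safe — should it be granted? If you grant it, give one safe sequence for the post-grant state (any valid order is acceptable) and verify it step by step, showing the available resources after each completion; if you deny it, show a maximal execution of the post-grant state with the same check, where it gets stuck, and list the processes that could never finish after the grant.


GRANT. The post-grant state is safe; one safe sequence: P8, P9, P1, P6, P5, P3.
Key observation: post-grant, (2, 1, 0) remains, and an order beginning with P8 completes everyone.
Verifying the post-grant state step by step:
  pool = (2, 1, 0)
  P8: need (1, 1, 0) fits (2, 1, 0); releases (1, 1, 0), pool now (3, 2, 0)
  P9: need (2, 2, 0) fits (3, 2, 0); releases (1, 0, 1), pool now (4, 2, 1)
  P1: need (4, 1, 0) fits (4, 2, 1); releases (1, 0, 1), pool now (5, 2, 2)
  P6: need (5, 1, 0) fits (5, 2, 2); releases (3, 1, 1), pool now (8, 3, 3)
  P5: need (7, 1, 3) fits (8, 3, 3); releases (2, 0, 0), pool now (10, 3, 3)
  P3: need (10, 2, 1) fits (10, 3, 3); releases (3, 3, 2), pool now (13, 6, 5)


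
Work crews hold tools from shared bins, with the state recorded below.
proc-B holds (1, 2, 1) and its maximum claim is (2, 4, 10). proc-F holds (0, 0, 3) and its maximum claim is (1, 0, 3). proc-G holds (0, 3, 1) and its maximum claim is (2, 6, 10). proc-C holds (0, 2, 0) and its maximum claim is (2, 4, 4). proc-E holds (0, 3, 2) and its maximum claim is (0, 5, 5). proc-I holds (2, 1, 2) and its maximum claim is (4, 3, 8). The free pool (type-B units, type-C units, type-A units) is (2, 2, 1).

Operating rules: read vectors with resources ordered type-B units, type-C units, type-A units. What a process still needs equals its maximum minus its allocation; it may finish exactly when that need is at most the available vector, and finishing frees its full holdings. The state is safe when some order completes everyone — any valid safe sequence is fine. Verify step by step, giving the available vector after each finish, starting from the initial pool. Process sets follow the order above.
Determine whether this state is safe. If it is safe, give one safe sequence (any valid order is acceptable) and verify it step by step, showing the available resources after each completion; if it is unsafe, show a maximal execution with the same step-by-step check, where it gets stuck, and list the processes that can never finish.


UNSAFE — no complete ordering exists.
Key observation: the wall is type-A units: completing proc-F, proc-E, proc-C, proc-I brings the pool only to (4, 8, 8), and all the rest need more.
Going as far as possible: proc-F, proc-E, proc-C, proc-I; after that, nothing fits. Step-by-step check:
  pool = (2, 2, 1)
  proc-F: need (1, 0, 0) fits (2, 2, 1); releases (0, 0, 3), pool now (2, 2, 4)
  proc-E: need (0, 2, 3) fits (2, 2, 4); releases (0, 3, 2), pool now (2, 5, 6)
  proc-C: need (2, 2, 4) fits (2, 5, 6); releases (0, 2, 0), pool now (2, 7, 6)
  proc-I: need (2, 2, 6) fits (2, 7, 6); releases (2, 1, 2), pool now (4, 8, 8)
  blocked: proc-B wants (1, 2, 9), pool (4, 8, 8) — not enough type-A units
  blocked: proc-G wants (2, 3, 9), pool (4, 8, 8) — not enough type-A units
Permanently blocked: proc-B and proc-G.


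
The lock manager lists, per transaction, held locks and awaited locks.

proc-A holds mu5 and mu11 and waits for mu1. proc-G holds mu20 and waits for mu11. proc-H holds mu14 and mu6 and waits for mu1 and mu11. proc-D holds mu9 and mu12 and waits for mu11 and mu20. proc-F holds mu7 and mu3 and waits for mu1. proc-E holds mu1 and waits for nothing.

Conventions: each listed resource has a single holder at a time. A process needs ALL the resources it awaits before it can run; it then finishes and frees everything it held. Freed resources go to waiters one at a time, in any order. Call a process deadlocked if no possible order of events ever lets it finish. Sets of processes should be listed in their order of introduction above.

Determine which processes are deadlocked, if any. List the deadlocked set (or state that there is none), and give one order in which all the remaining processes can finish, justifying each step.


Nothing here is deadlocked.
Key observation: although several processes wait, no cycle exists — each chain bottoms out at a free runner.
One completion order for the rest: proc-E, proc-F, proc-A, proc-G, proc-D, proc-H.
Walking it through:
  proc-E: no waits; runs immediately, freeing mu1
  proc-F: everything it awaited (mu1) is free; runs, freeing mu7 and mu3
  proc-A: everything it awaited (mu1) is free; runs, freeing mu5 and mu11
  proc-G: everything it awaited (mu11) is free; runs, freeing mu20
  proc-D: everything it awaited (mu11 and mu20) is free; runs, freeing mu9 and mu12
  proc-H: everything it awaited (mu1 and mu11) is free; runs, freeing mu14 and mu6


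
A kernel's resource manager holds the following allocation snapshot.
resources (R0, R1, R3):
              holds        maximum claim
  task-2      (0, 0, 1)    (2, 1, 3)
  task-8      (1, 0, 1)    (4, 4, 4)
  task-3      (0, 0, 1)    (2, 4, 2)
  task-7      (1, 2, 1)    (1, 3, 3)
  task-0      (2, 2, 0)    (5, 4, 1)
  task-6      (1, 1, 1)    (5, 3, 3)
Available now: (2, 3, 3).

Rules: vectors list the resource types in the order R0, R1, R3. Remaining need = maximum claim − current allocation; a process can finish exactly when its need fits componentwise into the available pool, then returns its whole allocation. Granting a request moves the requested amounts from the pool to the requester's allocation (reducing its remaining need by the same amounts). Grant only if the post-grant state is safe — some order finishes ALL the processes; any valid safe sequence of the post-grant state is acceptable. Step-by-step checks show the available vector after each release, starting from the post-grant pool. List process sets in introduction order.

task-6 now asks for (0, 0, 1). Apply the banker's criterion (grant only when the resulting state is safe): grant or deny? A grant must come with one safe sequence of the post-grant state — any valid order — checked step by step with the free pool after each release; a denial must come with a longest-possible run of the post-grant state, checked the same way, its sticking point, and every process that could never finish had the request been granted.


GRANT — the state after the grant stays safe, e.g. via task-7, task-2, task-3, task-8, task-0, task-6.
Key observation: after the grant the pool drops to (2, 3, 2), which still lets task-7 finish first and unwind the rest.
Step-by-step check of the post-grant state:
  pool = (2, 3, 2)
  task-7: need (0, 1, 2) fits (2, 3, 2); releases (1, 2, 1), pool now (3, 5, 3)
  task-2: need (2, 1, 2) fits (3, 5, 3); releases (0, 0, 1), pool now (3, 5, 4)
  task-3: need (2, 4, 1) fits (3, 5, 4); releases (0, 0, 1), pool now (3, 5, 5)
  task-8: need (3, 4, 3) fits (3, 5, 5); releases (1, 0, 1), pool now (4, 5, 6)
  task-0: need (3, 2, 1) fits (4, 5, 6); releases (2, 2, 0), pool now (6, 7, 6)
  task-6: need (4, 2, 1) fits (6, 7, 6); releases (1, 1, 2), pool now (7, 8, 8)


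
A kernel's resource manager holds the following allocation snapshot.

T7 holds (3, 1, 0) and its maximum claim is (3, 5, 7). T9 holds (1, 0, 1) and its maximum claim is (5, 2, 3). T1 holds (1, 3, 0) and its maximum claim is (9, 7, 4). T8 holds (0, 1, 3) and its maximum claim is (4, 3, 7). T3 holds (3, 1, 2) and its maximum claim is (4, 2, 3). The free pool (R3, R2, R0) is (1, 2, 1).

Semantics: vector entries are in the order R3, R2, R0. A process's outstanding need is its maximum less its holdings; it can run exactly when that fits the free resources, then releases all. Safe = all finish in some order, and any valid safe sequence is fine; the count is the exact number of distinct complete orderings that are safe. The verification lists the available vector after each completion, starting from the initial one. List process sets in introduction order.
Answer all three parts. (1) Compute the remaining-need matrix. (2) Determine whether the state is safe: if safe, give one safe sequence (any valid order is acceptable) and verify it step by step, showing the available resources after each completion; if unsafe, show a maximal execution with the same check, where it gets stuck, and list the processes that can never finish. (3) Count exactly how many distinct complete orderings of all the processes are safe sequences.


(1) Outstanding need per process (order R3, R2, R0):
  T7: (0, 4, 7)
  T9: (4, 2, 2)
  T1: (8, 4, 4)
  T8: (4, 2, 4)
  T3: (1, 1, 1)
(2) SAFE. One safe sequence: T3, T9, T8, T7, T1.
Key observation: T3 marks the first exact bind of the order: its need (1, 1, 1) fits the free (1, 2, 1) with zero slack on a requested resource.
Step-by-step check:
  pool = (1, 2, 1)
  T3: need (1, 1, 1) fits (1, 2, 1); releases (3, 1, 2), pool now (4, 3, 3)
  T9: need (4, 2, 2) fits (4, 3, 3); releases (1, 0, 1), pool now (5, 3, 4)
  T8: need (4, 2, 4) fits (5, 3, 4); releases (0, 1, 3), pool now (5, 4, 7)
  T7: need (0, 4, 7) fits (5, 4, 7); releases (3, 1, 0), pool now (8, 5, 7)
  T1: need (8, 4, 4) fits (8, 5, 7); releases (1, 3, 0), pool now (9, 8, 7)
(3) Exactly 1 of the possible complete orderings is a safe sequence.


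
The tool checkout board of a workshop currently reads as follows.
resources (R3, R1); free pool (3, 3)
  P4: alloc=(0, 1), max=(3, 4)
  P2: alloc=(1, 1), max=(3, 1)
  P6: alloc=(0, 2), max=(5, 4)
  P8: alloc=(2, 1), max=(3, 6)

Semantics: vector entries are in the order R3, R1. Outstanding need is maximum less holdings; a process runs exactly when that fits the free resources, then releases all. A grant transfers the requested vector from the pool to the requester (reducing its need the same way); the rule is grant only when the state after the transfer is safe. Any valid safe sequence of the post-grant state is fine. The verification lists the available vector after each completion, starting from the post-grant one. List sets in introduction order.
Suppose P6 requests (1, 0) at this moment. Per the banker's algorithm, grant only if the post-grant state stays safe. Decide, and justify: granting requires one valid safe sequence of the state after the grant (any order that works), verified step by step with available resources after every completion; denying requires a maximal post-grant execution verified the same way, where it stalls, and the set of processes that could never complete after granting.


GRANT. The post-grant state is safe; one safe sequence: P2, P4, P8, P6.
Key observation: with (2, 3) left after the transfer, P2 can run at once — the state stays safe.
Step-by-step check of the post-grant state:
  pool = (2, 3)
  run P2 (needs (2, 0), free (2, 3)); after release of (1, 1) the pool is (3, 4)
  run P4 (needs (3, 3), free (3, 4)); after release of (0, 1) the pool is (3, 5)
  run P8 (needs (1, 5), free (3, 5)); after release of (2, 1) the pool is (5, 6)
  run P6 (needs (4, 2), free (5, 6)); after release of (1, 2) the pool is (6, 8)


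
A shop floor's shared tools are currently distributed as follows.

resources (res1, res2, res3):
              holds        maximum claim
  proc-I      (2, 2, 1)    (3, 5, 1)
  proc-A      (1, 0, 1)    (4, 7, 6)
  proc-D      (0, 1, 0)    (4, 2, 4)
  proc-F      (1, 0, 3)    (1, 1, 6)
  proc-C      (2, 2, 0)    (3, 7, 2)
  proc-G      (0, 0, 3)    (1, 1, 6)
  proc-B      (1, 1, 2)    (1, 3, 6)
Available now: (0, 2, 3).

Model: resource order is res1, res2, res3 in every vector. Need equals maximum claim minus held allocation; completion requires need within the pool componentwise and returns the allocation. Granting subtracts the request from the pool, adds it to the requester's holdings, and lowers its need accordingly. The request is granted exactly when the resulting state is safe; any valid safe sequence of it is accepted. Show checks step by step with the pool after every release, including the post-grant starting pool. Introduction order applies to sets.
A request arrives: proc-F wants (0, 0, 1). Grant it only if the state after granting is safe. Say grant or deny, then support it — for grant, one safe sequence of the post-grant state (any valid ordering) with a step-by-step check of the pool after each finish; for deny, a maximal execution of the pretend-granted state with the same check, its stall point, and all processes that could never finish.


GRANT: granting preserves safety; a valid post-grant sequence is proc-F, proc-B, proc-G, proc-I, proc-C, proc-D, proc-A.
Key observation: with (0, 2, 2) left after the transfer, proc-F can run at once — the state stays safe.
Step-by-step check of the post-grant state:
  pool = (0, 2, 2)
  proc-F: need (0, 1, 2) fits (0, 2, 2); releases (1, 0, 4), pool now (1, 2, 6)
  proc-B: need (0, 2, 4) fits (1, 2, 6); releases (1, 1, 2), pool now (2, 3, 8)
  proc-G: need (1, 1, 3) fits (2, 3, 8); releases (0, 0, 3), pool now (2, 3, 11)
  proc-I: need (1, 3, 0) fits (2, 3, 11); releases (2, 2, 1), pool now (4, 5, 12)
  proc-C: need (1, 5, 2) fits (4, 5, 12); releases (2, 2, 0), pool now (6, 7, 12)
  proc-D: need (4, 1, 4) fits (6, 7, 12); releases (0, 1, 0), pool now (6, 8, 12)
  proc-A: need (3, 7, 5) fits (6, 8, 12); releases (1, 0, 1), pool now (7, 8, 13)


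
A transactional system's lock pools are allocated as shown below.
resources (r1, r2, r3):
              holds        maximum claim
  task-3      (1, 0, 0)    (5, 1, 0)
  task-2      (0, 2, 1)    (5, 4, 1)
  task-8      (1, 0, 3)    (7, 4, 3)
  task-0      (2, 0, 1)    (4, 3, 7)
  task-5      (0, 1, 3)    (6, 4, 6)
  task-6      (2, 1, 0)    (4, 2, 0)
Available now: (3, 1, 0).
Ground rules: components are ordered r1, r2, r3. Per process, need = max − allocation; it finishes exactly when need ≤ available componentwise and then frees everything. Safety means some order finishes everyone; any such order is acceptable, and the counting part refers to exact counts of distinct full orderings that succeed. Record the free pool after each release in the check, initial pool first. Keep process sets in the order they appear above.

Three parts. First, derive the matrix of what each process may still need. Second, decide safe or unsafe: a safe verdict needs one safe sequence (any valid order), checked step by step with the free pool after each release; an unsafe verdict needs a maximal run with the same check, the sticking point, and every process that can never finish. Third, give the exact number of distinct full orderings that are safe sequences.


(1) Remaining need (order r1, r2, r3):
  task-3: (4, 1, 0)
  task-2: (5, 2, 0)
  task-8: (6, 4, 0)
  task-0: (2, 3, 6)
  task-5: (6, 3, 3)
  task-6: (2, 1, 0)
(2) SAFE — a valid safe sequence is task-6, task-2, task-3, task-8, task-5, task-0.
Key observation: reading the order forward, task-6 is the first process whose need (2, 1, 0) meets the free pool (3, 1, 0) exactly on a resource it requests.
Step-by-step check:
  pool = (3, 1, 0)
  task-6: need (2, 1, 0) fits (3, 1, 0); releases (2, 1, 0), pool now (5, 2, 0)
  task-2: need (5, 2, 0) fits (5, 2, 0); releases (0, 2, 1), pool now (5, 4, 1)
  task-3: need (4, 1, 0) fits (5, 4, 1); releases (1, 0, 0), pool now (6, 4, 1)
  task-8: need (6, 4, 0) fits (6, 4, 1); releases (1, 0, 3), pool now (7, 4, 4)
  task-5: need (6, 3, 3) fits (7, 4, 4); releases (0, 1, 3), pool now (7, 5, 7)
  task-0: need (2, 3, 6) fits (7, 5, 7); releases (2, 0, 1), pool now (9, 5, 8)
(3) The exact count: 2 of the possible complete orderings are safe sequences.


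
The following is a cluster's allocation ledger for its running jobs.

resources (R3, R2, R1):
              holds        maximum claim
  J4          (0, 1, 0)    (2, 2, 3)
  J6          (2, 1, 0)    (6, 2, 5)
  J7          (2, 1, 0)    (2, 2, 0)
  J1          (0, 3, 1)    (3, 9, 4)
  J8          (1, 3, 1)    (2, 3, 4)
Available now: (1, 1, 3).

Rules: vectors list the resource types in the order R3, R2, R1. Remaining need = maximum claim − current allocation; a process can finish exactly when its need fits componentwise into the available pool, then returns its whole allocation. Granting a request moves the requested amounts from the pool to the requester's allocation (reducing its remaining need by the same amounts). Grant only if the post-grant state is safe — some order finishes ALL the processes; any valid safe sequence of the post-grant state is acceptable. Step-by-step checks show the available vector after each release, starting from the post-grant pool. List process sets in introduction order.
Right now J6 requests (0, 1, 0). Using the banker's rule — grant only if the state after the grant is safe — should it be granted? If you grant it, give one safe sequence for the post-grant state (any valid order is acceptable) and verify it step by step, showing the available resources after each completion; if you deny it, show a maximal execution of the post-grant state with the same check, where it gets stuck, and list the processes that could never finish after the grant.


DENY: after the grant no complete ordering would exist.
Key observation: after J8, J7, J4 the pool peaks at (4, 5, 4), and each blocked process is short somewhere: J6 on R1; J1 on R2.
On the post-grant state, J8, J7, J4 is a maximal run — nothing extends it. Walking it through:
  pool = (1, 0, 3)
  J8: need (1, 0, 3) fits (1, 0, 3); releases (1, 3, 1), pool now (2, 3, 4)
  J7: need (0, 1, 0) fits (2, 3, 4); releases (2, 1, 0), pool now (4, 4, 4)
  J4: need (2, 1, 3) fits (4, 4, 4); releases (0, 1, 0), pool now (4, 5, 4)
  J6 still needs (4, 0, 5) but only (4, 5, 4) is free — short on R1
  J1 still needs (3, 6, 3) but only (4, 5, 4) is free — short on R2
Post-grant, the permanently blocked set is J6 and J1.


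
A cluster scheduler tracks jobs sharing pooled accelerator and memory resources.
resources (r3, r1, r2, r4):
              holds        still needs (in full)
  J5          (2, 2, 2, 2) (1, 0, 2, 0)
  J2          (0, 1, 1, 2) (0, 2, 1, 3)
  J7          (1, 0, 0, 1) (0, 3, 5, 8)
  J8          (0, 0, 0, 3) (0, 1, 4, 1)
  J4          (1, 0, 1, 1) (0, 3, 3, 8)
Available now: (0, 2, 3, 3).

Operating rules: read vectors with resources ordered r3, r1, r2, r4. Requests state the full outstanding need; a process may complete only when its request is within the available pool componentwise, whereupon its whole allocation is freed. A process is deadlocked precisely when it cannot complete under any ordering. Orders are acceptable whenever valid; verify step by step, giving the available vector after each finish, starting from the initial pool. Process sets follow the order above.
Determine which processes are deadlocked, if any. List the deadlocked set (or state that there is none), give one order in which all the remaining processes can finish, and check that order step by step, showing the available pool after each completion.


No process is deadlocked.
Key observation: there is always a runnable process — J2 first — so the state unwinds completely.
One completion order for the rest: J2, J8, J4, J5, J7. Step-by-step check:
  pool = (0, 2, 3, 3)
  J2: need (0, 2, 1, 3) fits (0, 2, 3, 3); releases (0, 1, 1, 2), pool now (0, 3, 4, 5)
  J8: need (0, 1, 4, 1) fits (0, 3, 4, 5); releases (0, 0, 0, 3), pool now (0, 3, 4, 8)
  J4: need (0, 3, 3, 8) fits (0, 3, 4, 8); releases (1, 0, 1, 1), pool now (1, 3, 5, 9)
  J5: need (1, 0, 2, 0) fits (1, 3, 5, 9); releases (2, 2, 2, 2), pool now (3, 5, 7, 11)
  J7: need (0, 3, 5, 8) fits (3, 5, 7, 11); releases (1, 0, 0, 1), pool now (4, 5, 7, 12)
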